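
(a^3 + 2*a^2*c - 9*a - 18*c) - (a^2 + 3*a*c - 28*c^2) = a^3 + 2*a^2*c - a^2 - 3*a*c - 9*a + 28*c^2 - 18*c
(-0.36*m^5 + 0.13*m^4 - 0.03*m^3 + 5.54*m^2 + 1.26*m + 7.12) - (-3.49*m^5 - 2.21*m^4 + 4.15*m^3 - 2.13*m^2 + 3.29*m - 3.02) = 3.13*m^5 + 2.34*m^4 - 4.18*m^3 + 7.67*m^2 - 2.03*m + 10.14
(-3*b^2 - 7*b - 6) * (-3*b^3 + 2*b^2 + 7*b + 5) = 9*b^5 + 15*b^4 - 17*b^3 - 76*b^2 - 77*b - 30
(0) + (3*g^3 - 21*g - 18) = 3*g^3 - 21*g - 18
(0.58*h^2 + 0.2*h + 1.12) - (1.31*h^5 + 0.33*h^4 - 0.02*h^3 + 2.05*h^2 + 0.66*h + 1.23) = -1.31*h^5 - 0.33*h^4 + 0.02*h^3 - 1.47*h^2 - 0.46*h - 0.11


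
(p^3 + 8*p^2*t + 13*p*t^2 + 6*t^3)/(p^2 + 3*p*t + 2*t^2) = (p^2 + 7*p*t + 6*t^2)/(p + 2*t)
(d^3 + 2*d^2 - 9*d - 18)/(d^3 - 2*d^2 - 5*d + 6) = (d + 3)/(d - 1)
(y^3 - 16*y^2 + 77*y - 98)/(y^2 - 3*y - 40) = (-y^3 + 16*y^2 - 77*y + 98)/(-y^2 + 3*y + 40)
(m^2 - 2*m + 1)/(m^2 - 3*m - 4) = (-m^2 + 2*m - 1)/(-m^2 + 3*m + 4)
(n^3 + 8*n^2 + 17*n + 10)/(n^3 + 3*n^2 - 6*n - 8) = (n^2 + 7*n + 10)/(n^2 + 2*n - 8)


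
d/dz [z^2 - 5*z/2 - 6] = 2*z - 5/2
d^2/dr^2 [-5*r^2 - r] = -10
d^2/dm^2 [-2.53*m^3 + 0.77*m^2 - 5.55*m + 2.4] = 1.54 - 15.18*m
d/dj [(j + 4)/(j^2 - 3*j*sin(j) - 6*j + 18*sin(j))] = (3*j^2*cos(j) - j^2 - 6*j*cos(j) - 8*j + 30*sin(j) - 72*cos(j) + 24)/((j - 6)^2*(j - 3*sin(j))^2)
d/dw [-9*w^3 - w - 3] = -27*w^2 - 1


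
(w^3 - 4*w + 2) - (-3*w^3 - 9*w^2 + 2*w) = 4*w^3 + 9*w^2 - 6*w + 2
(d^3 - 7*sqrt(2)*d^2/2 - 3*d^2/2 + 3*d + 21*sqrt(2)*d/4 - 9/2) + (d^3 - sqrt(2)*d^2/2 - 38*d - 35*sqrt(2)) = 2*d^3 - 4*sqrt(2)*d^2 - 3*d^2/2 - 35*d + 21*sqrt(2)*d/4 - 35*sqrt(2) - 9/2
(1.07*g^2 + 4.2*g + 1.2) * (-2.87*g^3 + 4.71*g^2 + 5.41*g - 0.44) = -3.0709*g^5 - 7.0143*g^4 + 22.1267*g^3 + 27.9032*g^2 + 4.644*g - 0.528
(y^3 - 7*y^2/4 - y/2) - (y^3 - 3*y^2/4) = -y^2 - y/2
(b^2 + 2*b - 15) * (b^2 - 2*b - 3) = b^4 - 22*b^2 + 24*b + 45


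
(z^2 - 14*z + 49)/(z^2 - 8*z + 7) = (z - 7)/(z - 1)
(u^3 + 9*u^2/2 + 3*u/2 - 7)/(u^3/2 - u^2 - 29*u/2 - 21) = (2*u^2 + 5*u - 7)/(u^2 - 4*u - 21)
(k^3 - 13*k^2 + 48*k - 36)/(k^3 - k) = (k^2 - 12*k + 36)/(k*(k + 1))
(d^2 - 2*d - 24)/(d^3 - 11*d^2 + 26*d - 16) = (d^2 - 2*d - 24)/(d^3 - 11*d^2 + 26*d - 16)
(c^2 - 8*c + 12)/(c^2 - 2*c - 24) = (c - 2)/(c + 4)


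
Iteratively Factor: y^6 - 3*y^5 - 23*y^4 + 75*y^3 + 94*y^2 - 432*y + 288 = (y - 1)*(y^5 - 2*y^4 - 25*y^3 + 50*y^2 + 144*y - 288) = (y - 3)*(y - 1)*(y^4 + y^3 - 22*y^2 - 16*y + 96) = (y - 3)*(y - 2)*(y - 1)*(y^3 + 3*y^2 - 16*y - 48) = (y - 3)*(y - 2)*(y - 1)*(y + 3)*(y^2 - 16) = (y - 4)*(y - 3)*(y - 2)*(y - 1)*(y + 3)*(y + 4)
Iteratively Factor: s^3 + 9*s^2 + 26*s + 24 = (s + 3)*(s^2 + 6*s + 8) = (s + 3)*(s + 4)*(s + 2)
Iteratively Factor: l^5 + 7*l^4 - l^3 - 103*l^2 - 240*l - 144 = (l + 4)*(l^4 + 3*l^3 - 13*l^2 - 51*l - 36) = (l - 4)*(l + 4)*(l^3 + 7*l^2 + 15*l + 9) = (l - 4)*(l + 3)*(l + 4)*(l^2 + 4*l + 3) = (l - 4)*(l + 1)*(l + 3)*(l + 4)*(l + 3)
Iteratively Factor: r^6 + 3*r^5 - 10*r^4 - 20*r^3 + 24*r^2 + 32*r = (r - 2)*(r^5 + 5*r^4 - 20*r^2 - 16*r) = r*(r - 2)*(r^4 + 5*r^3 - 20*r - 16) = r*(r - 2)^2*(r^3 + 7*r^2 + 14*r + 8) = r*(r - 2)^2*(r + 2)*(r^2 + 5*r + 4) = r*(r - 2)^2*(r + 1)*(r + 2)*(r + 4)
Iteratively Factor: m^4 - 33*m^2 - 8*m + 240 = (m - 5)*(m^3 + 5*m^2 - 8*m - 48) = (m - 5)*(m - 3)*(m^2 + 8*m + 16) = (m - 5)*(m - 3)*(m + 4)*(m + 4)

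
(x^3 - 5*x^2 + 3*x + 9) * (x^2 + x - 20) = x^5 - 4*x^4 - 22*x^3 + 112*x^2 - 51*x - 180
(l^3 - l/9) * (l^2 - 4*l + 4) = l^5 - 4*l^4 + 35*l^3/9 + 4*l^2/9 - 4*l/9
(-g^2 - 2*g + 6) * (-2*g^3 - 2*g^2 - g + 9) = 2*g^5 + 6*g^4 - 7*g^3 - 19*g^2 - 24*g + 54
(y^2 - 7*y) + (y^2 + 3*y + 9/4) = 2*y^2 - 4*y + 9/4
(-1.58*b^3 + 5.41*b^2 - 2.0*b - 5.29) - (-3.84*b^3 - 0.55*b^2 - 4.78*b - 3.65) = 2.26*b^3 + 5.96*b^2 + 2.78*b - 1.64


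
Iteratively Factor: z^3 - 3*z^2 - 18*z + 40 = (z - 2)*(z^2 - z - 20) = (z - 2)*(z + 4)*(z - 5)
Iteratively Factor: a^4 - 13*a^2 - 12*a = (a - 4)*(a^3 + 4*a^2 + 3*a) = a*(a - 4)*(a^2 + 4*a + 3) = a*(a - 4)*(a + 3)*(a + 1)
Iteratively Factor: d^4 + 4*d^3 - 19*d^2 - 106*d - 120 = (d + 3)*(d^3 + d^2 - 22*d - 40) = (d + 2)*(d + 3)*(d^2 - d - 20) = (d - 5)*(d + 2)*(d + 3)*(d + 4)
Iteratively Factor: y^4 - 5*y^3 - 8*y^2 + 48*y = (y + 3)*(y^3 - 8*y^2 + 16*y) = (y - 4)*(y + 3)*(y^2 - 4*y) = (y - 4)^2*(y + 3)*(y)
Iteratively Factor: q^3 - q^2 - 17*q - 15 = (q + 1)*(q^2 - 2*q - 15) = (q + 1)*(q + 3)*(q - 5)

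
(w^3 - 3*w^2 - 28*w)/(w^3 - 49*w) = (w + 4)/(w + 7)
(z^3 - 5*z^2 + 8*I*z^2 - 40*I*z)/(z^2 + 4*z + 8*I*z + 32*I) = z*(z - 5)/(z + 4)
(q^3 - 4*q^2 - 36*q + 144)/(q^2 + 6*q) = q - 10 + 24/q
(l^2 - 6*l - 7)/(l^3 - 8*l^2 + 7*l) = (l + 1)/(l*(l - 1))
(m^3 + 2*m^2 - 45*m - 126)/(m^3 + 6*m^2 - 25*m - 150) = (m^2 - 4*m - 21)/(m^2 - 25)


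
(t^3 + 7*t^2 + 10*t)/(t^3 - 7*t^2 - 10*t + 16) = t*(t + 5)/(t^2 - 9*t + 8)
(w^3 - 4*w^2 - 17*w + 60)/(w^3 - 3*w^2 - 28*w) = (w^2 - 8*w + 15)/(w*(w - 7))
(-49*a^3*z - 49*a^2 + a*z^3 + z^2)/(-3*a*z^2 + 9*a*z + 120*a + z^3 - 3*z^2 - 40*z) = (49*a^3*z + 49*a^2 - a*z^3 - z^2)/(3*a*z^2 - 9*a*z - 120*a - z^3 + 3*z^2 + 40*z)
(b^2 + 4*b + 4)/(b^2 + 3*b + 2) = (b + 2)/(b + 1)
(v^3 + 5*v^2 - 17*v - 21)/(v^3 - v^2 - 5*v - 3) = (v + 7)/(v + 1)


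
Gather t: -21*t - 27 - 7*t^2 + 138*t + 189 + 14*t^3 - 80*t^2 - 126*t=14*t^3 - 87*t^2 - 9*t + 162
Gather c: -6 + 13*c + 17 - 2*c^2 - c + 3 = -2*c^2 + 12*c + 14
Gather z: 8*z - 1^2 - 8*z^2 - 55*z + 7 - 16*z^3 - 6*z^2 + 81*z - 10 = -16*z^3 - 14*z^2 + 34*z - 4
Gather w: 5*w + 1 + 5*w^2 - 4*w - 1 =5*w^2 + w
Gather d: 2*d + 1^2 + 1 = 2*d + 2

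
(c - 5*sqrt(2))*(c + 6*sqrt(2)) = c^2 + sqrt(2)*c - 60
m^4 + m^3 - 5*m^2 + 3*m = m*(m - 1)^2*(m + 3)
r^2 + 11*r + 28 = (r + 4)*(r + 7)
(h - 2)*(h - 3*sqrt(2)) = h^2 - 3*sqrt(2)*h - 2*h + 6*sqrt(2)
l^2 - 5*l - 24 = (l - 8)*(l + 3)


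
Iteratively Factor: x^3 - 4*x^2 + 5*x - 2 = (x - 1)*(x^2 - 3*x + 2) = (x - 2)*(x - 1)*(x - 1)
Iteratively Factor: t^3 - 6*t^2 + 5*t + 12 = (t - 4)*(t^2 - 2*t - 3) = (t - 4)*(t - 3)*(t + 1)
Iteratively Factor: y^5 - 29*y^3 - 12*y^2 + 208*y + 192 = (y + 3)*(y^4 - 3*y^3 - 20*y^2 + 48*y + 64) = (y - 4)*(y + 3)*(y^3 + y^2 - 16*y - 16) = (y - 4)*(y + 1)*(y + 3)*(y^2 - 16) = (y - 4)*(y + 1)*(y + 3)*(y + 4)*(y - 4)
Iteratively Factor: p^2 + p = (p)*(p + 1)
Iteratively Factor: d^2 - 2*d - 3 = (d + 1)*(d - 3)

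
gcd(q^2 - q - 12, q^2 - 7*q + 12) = q - 4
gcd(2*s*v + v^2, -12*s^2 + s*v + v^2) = 1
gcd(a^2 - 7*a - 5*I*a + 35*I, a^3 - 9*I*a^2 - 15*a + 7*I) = 1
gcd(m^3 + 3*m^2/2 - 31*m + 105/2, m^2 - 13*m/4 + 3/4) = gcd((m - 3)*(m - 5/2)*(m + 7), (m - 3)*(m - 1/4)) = m - 3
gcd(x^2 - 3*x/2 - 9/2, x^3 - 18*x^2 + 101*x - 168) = x - 3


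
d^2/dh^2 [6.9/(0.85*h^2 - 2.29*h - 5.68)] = (9.9705*h^2 - 26.8617*h - 6.9*(1.7*h - 2.29)*(3.4*h - 4.58) - 66.6264)/(-0.85*h^2 + 2.29*h + 5.68)^3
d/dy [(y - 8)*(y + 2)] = 2*y - 6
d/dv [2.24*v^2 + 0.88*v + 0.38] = 4.48*v + 0.88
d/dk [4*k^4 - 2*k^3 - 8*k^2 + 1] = 2*k*(8*k^2 - 3*k - 8)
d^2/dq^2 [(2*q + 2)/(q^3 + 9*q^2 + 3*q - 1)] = 12*(3*(q + 1)*(q^2 + 6*q + 1)^2 - (q^2 + 6*q + (q + 1)*(q + 3) + 1)*(q^3 + 9*q^2 + 3*q - 1))/(q^3 + 9*q^2 + 3*q - 1)^3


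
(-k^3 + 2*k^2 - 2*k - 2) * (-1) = k^3 - 2*k^2 + 2*k + 2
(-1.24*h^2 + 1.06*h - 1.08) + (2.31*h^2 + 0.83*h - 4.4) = 1.07*h^2 + 1.89*h - 5.48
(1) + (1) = 2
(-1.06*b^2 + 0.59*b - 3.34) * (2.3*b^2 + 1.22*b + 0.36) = -2.438*b^4 + 0.0637999999999996*b^3 - 7.3438*b^2 - 3.8624*b - 1.2024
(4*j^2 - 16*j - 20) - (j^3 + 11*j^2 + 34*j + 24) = -j^3 - 7*j^2 - 50*j - 44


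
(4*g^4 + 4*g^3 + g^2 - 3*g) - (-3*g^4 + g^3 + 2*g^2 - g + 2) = 7*g^4 + 3*g^3 - g^2 - 2*g - 2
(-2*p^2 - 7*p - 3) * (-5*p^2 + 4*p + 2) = 10*p^4 + 27*p^3 - 17*p^2 - 26*p - 6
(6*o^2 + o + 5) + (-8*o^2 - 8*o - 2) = -2*o^2 - 7*o + 3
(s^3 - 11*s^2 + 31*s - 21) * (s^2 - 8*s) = s^5 - 19*s^4 + 119*s^3 - 269*s^2 + 168*s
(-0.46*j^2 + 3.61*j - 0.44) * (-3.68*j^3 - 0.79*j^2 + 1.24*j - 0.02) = 1.6928*j^5 - 12.9214*j^4 - 1.8031*j^3 + 4.8332*j^2 - 0.6178*j + 0.0088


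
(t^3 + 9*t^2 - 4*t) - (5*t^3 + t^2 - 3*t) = -4*t^3 + 8*t^2 - t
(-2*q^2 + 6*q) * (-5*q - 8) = 10*q^3 - 14*q^2 - 48*q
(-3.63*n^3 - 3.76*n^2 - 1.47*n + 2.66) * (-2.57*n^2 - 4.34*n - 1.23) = 9.3291*n^5 + 25.4174*n^4 + 24.5612*n^3 + 4.1684*n^2 - 9.7363*n - 3.2718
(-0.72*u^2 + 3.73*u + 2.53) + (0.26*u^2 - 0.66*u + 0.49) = -0.46*u^2 + 3.07*u + 3.02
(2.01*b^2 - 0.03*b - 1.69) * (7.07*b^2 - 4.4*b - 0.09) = 14.2107*b^4 - 9.0561*b^3 - 11.9972*b^2 + 7.4387*b + 0.1521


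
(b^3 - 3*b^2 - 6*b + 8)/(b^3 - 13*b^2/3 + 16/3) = 3*(b^2 + b - 2)/(3*b^2 - b - 4)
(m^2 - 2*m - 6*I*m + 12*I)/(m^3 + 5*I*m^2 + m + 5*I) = (m^2 - 2*m - 6*I*m + 12*I)/(m^3 + 5*I*m^2 + m + 5*I)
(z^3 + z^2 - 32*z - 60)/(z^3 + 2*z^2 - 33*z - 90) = (z + 2)/(z + 3)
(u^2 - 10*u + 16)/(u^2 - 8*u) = (u - 2)/u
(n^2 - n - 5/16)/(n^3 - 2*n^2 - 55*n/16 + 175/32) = 2*(4*n + 1)/(8*n^2 - 6*n - 35)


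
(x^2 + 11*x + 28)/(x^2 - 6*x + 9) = (x^2 + 11*x + 28)/(x^2 - 6*x + 9)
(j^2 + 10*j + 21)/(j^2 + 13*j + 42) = (j + 3)/(j + 6)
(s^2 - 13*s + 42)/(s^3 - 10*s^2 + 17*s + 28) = (s - 6)/(s^2 - 3*s - 4)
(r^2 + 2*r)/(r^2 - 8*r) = (r + 2)/(r - 8)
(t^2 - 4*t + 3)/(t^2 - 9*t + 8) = (t - 3)/(t - 8)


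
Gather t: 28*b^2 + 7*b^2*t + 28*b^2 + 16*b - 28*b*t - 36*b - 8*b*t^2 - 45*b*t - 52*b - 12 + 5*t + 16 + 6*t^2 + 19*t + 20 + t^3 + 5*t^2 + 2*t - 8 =56*b^2 - 72*b + t^3 + t^2*(11 - 8*b) + t*(7*b^2 - 73*b + 26) + 16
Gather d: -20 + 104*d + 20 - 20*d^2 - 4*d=-20*d^2 + 100*d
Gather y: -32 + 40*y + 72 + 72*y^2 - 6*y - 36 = 72*y^2 + 34*y + 4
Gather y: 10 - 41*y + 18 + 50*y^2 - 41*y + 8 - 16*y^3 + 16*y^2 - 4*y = -16*y^3 + 66*y^2 - 86*y + 36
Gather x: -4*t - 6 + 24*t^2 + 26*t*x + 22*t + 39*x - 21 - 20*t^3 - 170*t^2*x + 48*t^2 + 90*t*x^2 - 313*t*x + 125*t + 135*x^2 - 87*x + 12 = -20*t^3 + 72*t^2 + 143*t + x^2*(90*t + 135) + x*(-170*t^2 - 287*t - 48) - 15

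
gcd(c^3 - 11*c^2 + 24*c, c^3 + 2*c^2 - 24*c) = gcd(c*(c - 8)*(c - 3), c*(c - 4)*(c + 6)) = c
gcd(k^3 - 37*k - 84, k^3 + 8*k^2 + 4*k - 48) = k + 4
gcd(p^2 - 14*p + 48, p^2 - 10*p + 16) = p - 8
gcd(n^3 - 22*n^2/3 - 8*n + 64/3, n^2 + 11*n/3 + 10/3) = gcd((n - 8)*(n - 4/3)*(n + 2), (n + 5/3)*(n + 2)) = n + 2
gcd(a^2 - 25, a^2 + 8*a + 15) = a + 5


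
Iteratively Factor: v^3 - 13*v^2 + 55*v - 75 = (v - 5)*(v^2 - 8*v + 15) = (v - 5)^2*(v - 3)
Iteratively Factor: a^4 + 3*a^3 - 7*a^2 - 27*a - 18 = (a + 1)*(a^3 + 2*a^2 - 9*a - 18) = (a - 3)*(a + 1)*(a^2 + 5*a + 6) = (a - 3)*(a + 1)*(a + 2)*(a + 3)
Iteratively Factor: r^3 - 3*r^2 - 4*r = (r + 1)*(r^2 - 4*r) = r*(r + 1)*(r - 4)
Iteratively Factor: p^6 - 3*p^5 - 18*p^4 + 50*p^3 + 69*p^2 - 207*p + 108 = (p + 3)*(p^5 - 6*p^4 + 50*p^2 - 81*p + 36) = (p - 1)*(p + 3)*(p^4 - 5*p^3 - 5*p^2 + 45*p - 36) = (p - 1)*(p + 3)^2*(p^3 - 8*p^2 + 19*p - 12) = (p - 1)^2*(p + 3)^2*(p^2 - 7*p + 12) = (p - 4)*(p - 1)^2*(p + 3)^2*(p - 3)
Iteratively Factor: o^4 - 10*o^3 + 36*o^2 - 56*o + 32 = (o - 2)*(o^3 - 8*o^2 + 20*o - 16) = (o - 2)^2*(o^2 - 6*o + 8) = (o - 4)*(o - 2)^2*(o - 2)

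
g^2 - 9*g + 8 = (g - 8)*(g - 1)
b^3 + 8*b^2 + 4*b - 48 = (b - 2)*(b + 4)*(b + 6)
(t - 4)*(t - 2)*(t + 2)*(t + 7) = t^4 + 3*t^3 - 32*t^2 - 12*t + 112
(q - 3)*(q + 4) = q^2 + q - 12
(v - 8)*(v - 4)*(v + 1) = v^3 - 11*v^2 + 20*v + 32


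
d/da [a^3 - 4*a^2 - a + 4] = 3*a^2 - 8*a - 1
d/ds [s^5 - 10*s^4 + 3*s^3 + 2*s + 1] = 5*s^4 - 40*s^3 + 9*s^2 + 2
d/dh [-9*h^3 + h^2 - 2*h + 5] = -27*h^2 + 2*h - 2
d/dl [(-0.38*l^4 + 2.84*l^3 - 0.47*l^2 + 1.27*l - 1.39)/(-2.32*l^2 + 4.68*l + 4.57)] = (1.7632*l^5 - 11.924*l^4 + 19.636*l^3 + 39.6832*l^2 - 10.7454*l + 12.3091)/(5.3824*l^4 - 21.7152*l^3 + 0.697599999999998*l^2 + 42.7752*l + 20.8849)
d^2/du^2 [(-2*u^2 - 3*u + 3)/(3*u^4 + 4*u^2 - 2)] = 4*(-27*u^8 - 81*u^7 + 147*u^6 - 54*u^5 + 90*u^4 - 114*u^3 + 102*u^2 - 36*u + 8)/(27*u^12 + 108*u^10 + 90*u^8 - 80*u^6 - 60*u^4 + 48*u^2 - 8)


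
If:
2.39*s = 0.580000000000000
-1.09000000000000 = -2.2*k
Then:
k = 0.50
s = 0.24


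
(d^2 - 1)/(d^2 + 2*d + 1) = (d - 1)/(d + 1)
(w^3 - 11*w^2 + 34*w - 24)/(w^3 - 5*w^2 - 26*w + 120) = (w - 1)/(w + 5)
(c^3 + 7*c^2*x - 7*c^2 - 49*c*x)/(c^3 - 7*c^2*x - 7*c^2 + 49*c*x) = (-c - 7*x)/(-c + 7*x)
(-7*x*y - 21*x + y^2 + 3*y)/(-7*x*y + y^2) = (y + 3)/y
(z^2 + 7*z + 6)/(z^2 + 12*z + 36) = (z + 1)/(z + 6)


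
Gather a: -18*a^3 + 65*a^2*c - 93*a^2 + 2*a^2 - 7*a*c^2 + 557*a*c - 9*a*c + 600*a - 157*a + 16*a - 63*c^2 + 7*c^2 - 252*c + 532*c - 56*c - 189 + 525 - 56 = -18*a^3 + a^2*(65*c - 91) + a*(-7*c^2 + 548*c + 459) - 56*c^2 + 224*c + 280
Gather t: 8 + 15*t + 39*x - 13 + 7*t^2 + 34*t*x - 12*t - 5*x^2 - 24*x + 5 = 7*t^2 + t*(34*x + 3) - 5*x^2 + 15*x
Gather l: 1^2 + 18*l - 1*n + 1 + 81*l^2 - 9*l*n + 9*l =81*l^2 + l*(27 - 9*n) - n + 2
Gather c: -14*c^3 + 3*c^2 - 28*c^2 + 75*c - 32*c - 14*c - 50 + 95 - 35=-14*c^3 - 25*c^2 + 29*c + 10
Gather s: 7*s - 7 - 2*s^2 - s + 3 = -2*s^2 + 6*s - 4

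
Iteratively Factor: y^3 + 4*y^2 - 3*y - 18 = (y + 3)*(y^2 + y - 6) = (y - 2)*(y + 3)*(y + 3)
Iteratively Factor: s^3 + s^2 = (s)*(s^2 + s) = s*(s + 1)*(s)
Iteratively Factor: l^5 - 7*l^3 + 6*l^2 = (l)*(l^4 - 7*l^2 + 6*l) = l^2*(l^3 - 7*l + 6) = l^2*(l - 2)*(l^2 + 2*l - 3) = l^2*(l - 2)*(l + 3)*(l - 1)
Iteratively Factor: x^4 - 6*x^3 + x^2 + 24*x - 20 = (x - 1)*(x^3 - 5*x^2 - 4*x + 20) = (x - 1)*(x + 2)*(x^2 - 7*x + 10) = (x - 5)*(x - 1)*(x + 2)*(x - 2)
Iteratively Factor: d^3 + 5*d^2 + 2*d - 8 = (d - 1)*(d^2 + 6*d + 8) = (d - 1)*(d + 4)*(d + 2)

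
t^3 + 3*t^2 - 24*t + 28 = (t - 2)^2*(t + 7)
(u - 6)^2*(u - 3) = u^3 - 15*u^2 + 72*u - 108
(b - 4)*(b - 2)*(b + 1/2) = b^3 - 11*b^2/2 + 5*b + 4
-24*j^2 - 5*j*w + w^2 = (-8*j + w)*(3*j + w)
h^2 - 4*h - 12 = (h - 6)*(h + 2)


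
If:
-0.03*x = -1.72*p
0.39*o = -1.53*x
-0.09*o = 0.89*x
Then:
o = 0.00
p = 0.00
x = 0.00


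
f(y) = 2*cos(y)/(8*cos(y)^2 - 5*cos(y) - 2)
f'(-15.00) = -0.21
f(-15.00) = -0.24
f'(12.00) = -30.25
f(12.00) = -3.23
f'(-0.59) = -21.03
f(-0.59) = -2.63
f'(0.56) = 33.77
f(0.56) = -3.43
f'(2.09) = 1.15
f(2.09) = -0.40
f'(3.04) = 0.02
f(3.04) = -0.18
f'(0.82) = 2.94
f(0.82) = -0.81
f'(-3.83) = 0.20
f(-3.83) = -0.23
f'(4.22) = -1.44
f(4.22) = -0.44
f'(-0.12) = -2.79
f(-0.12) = 2.16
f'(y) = 2*(16*sin(y)*cos(y) - 5*sin(y))*cos(y)/(8*cos(y)^2 - 5*cos(y) - 2)^2 - 2*sin(y)/(8*cos(y)^2 - 5*cos(y) - 2)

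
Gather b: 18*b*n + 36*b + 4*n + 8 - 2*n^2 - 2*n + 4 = b*(18*n + 36) - 2*n^2 + 2*n + 12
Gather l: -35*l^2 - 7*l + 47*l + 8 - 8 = -35*l^2 + 40*l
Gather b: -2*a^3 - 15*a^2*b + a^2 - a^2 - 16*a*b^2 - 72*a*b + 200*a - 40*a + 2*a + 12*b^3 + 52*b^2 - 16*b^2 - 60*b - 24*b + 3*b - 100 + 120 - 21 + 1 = -2*a^3 + 162*a + 12*b^3 + b^2*(36 - 16*a) + b*(-15*a^2 - 72*a - 81)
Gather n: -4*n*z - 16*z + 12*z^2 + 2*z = -4*n*z + 12*z^2 - 14*z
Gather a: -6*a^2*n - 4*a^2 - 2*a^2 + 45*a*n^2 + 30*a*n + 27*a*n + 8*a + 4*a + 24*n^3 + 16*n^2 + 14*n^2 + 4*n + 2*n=a^2*(-6*n - 6) + a*(45*n^2 + 57*n + 12) + 24*n^3 + 30*n^2 + 6*n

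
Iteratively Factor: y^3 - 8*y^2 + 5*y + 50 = (y - 5)*(y^2 - 3*y - 10) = (y - 5)*(y + 2)*(y - 5)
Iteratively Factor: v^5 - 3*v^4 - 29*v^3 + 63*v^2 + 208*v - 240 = (v + 3)*(v^4 - 6*v^3 - 11*v^2 + 96*v - 80) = (v - 1)*(v + 3)*(v^3 - 5*v^2 - 16*v + 80) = (v - 4)*(v - 1)*(v + 3)*(v^2 - v - 20) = (v - 5)*(v - 4)*(v - 1)*(v + 3)*(v + 4)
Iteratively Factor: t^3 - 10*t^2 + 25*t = (t)*(t^2 - 10*t + 25) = t*(t - 5)*(t - 5)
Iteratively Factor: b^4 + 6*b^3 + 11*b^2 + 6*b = (b + 3)*(b^3 + 3*b^2 + 2*b) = (b + 2)*(b + 3)*(b^2 + b) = b*(b + 2)*(b + 3)*(b + 1)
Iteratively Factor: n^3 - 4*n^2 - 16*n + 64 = (n - 4)*(n^2 - 16) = (n - 4)*(n + 4)*(n - 4)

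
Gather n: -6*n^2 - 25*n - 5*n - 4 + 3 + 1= -6*n^2 - 30*n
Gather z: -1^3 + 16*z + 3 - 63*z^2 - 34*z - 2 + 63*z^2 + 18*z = 0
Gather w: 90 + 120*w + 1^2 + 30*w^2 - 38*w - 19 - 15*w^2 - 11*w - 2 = 15*w^2 + 71*w + 70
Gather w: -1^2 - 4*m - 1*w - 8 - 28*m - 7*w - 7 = -32*m - 8*w - 16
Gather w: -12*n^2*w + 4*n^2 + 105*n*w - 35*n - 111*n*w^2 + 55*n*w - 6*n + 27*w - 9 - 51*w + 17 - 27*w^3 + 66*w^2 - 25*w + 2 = 4*n^2 - 41*n - 27*w^3 + w^2*(66 - 111*n) + w*(-12*n^2 + 160*n - 49) + 10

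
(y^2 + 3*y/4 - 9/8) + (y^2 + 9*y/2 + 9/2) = 2*y^2 + 21*y/4 + 27/8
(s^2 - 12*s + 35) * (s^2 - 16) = s^4 - 12*s^3 + 19*s^2 + 192*s - 560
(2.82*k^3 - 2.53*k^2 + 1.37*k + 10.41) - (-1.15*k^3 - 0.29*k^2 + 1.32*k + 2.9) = 3.97*k^3 - 2.24*k^2 + 0.05*k + 7.51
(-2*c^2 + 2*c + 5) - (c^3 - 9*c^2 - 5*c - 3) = -c^3 + 7*c^2 + 7*c + 8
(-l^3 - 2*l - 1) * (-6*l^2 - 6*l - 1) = 6*l^5 + 6*l^4 + 13*l^3 + 18*l^2 + 8*l + 1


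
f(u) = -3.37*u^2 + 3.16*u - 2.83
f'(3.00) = -17.06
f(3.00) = -23.68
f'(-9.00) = 63.82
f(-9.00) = -304.24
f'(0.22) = 1.68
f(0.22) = -2.30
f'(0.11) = 2.42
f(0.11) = -2.52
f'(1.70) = -8.30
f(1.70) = -7.20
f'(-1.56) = 13.67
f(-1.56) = -15.96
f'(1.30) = -5.60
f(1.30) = -4.42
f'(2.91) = -16.45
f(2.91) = -22.17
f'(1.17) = -4.73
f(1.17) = -3.75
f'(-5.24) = 38.48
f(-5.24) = -111.92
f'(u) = 3.16 - 6.74*u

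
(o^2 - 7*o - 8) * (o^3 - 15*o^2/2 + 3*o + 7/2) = o^5 - 29*o^4/2 + 95*o^3/2 + 85*o^2/2 - 97*o/2 - 28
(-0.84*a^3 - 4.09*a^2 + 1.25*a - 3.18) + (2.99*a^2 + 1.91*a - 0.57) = -0.84*a^3 - 1.1*a^2 + 3.16*a - 3.75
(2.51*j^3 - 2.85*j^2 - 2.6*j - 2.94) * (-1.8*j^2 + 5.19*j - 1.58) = -4.518*j^5 + 18.1569*j^4 - 14.0773*j^3 - 3.699*j^2 - 11.1506*j + 4.6452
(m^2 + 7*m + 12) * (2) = 2*m^2 + 14*m + 24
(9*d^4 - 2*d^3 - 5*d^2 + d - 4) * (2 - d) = -9*d^5 + 20*d^4 + d^3 - 11*d^2 + 6*d - 8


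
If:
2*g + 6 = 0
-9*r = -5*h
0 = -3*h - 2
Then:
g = -3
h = -2/3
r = -10/27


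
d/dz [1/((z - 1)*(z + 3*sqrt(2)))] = ((1 - z)*(z + 3*sqrt(2)) - (z - 1)^2)/((z - 1)^3*(z + 3*sqrt(2))^2)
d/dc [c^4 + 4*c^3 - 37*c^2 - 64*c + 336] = 4*c^3 + 12*c^2 - 74*c - 64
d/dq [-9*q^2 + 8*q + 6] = 8 - 18*q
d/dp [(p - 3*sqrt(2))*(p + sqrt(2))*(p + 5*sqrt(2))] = 3*p^2 + 6*sqrt(2)*p - 26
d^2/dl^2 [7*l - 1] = 0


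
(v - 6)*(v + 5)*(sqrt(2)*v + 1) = sqrt(2)*v^3 - sqrt(2)*v^2 + v^2 - 30*sqrt(2)*v - v - 30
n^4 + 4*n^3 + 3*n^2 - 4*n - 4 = (n - 1)*(n + 1)*(n + 2)^2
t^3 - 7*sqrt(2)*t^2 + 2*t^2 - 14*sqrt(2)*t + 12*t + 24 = (t + 2)*(t - 6*sqrt(2))*(t - sqrt(2))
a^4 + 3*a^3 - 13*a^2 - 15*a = a*(a - 3)*(a + 1)*(a + 5)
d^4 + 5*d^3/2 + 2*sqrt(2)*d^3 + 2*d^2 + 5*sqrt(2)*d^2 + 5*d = d*(d + 5/2)*(d + sqrt(2))^2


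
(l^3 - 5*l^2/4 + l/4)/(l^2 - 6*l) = (4*l^2 - 5*l + 1)/(4*(l - 6))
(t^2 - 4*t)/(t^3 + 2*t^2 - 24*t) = 1/(t + 6)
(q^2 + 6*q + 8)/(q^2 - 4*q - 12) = (q + 4)/(q - 6)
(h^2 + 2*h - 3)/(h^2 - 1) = (h + 3)/(h + 1)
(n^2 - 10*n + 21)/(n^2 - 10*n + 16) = (n^2 - 10*n + 21)/(n^2 - 10*n + 16)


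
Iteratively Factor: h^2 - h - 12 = (h - 4)*(h + 3)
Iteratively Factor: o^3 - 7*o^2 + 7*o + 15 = (o - 3)*(o^2 - 4*o - 5) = (o - 5)*(o - 3)*(o + 1)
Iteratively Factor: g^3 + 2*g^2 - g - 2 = (g + 1)*(g^2 + g - 2) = (g - 1)*(g + 1)*(g + 2)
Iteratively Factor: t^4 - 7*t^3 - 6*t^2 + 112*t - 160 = (t - 5)*(t^3 - 2*t^2 - 16*t + 32) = (t - 5)*(t + 4)*(t^2 - 6*t + 8) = (t - 5)*(t - 2)*(t + 4)*(t - 4)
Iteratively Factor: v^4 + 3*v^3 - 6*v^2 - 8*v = (v + 4)*(v^3 - v^2 - 2*v) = (v - 2)*(v + 4)*(v^2 + v) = v*(v - 2)*(v + 4)*(v + 1)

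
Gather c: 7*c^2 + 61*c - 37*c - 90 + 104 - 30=7*c^2 + 24*c - 16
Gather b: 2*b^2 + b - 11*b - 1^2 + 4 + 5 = 2*b^2 - 10*b + 8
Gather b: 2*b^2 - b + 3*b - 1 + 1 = 2*b^2 + 2*b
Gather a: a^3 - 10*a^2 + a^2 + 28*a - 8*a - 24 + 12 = a^3 - 9*a^2 + 20*a - 12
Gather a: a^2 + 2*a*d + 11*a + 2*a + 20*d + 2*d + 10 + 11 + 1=a^2 + a*(2*d + 13) + 22*d + 22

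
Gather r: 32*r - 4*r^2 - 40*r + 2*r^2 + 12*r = -2*r^2 + 4*r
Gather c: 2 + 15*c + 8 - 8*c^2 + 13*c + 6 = -8*c^2 + 28*c + 16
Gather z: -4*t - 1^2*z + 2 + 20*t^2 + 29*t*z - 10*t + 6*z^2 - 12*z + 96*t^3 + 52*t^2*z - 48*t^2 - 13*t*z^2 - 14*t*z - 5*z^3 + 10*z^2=96*t^3 - 28*t^2 - 14*t - 5*z^3 + z^2*(16 - 13*t) + z*(52*t^2 + 15*t - 13) + 2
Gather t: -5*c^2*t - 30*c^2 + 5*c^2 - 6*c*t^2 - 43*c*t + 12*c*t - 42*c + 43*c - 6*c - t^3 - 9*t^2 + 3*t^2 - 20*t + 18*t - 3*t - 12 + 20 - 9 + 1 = -25*c^2 - 5*c - t^3 + t^2*(-6*c - 6) + t*(-5*c^2 - 31*c - 5)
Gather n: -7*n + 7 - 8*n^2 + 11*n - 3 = -8*n^2 + 4*n + 4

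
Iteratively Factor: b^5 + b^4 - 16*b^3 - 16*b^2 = (b)*(b^4 + b^3 - 16*b^2 - 16*b) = b*(b + 1)*(b^3 - 16*b) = b^2*(b + 1)*(b^2 - 16) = b^2*(b - 4)*(b + 1)*(b + 4)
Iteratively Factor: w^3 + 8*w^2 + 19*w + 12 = (w + 4)*(w^2 + 4*w + 3) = (w + 3)*(w + 4)*(w + 1)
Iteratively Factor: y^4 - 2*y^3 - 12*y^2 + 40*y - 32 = (y - 2)*(y^3 - 12*y + 16) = (y - 2)*(y + 4)*(y^2 - 4*y + 4) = (y - 2)^2*(y + 4)*(y - 2)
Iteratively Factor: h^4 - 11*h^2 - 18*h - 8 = (h + 1)*(h^3 - h^2 - 10*h - 8) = (h - 4)*(h + 1)*(h^2 + 3*h + 2) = (h - 4)*(h + 1)^2*(h + 2)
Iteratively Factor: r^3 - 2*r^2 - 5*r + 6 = (r - 1)*(r^2 - r - 6) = (r - 3)*(r - 1)*(r + 2)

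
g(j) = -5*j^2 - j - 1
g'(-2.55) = 24.50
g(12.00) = -733.00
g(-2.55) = -30.96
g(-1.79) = -15.23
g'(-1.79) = 16.90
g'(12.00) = -121.00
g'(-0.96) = 8.60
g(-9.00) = -397.00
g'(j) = -10*j - 1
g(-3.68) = -65.03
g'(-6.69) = 65.90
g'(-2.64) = 25.40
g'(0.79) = -8.90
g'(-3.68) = 35.80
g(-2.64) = -33.21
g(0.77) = -4.73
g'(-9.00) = 89.00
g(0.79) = -4.91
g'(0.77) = -8.70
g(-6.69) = -218.09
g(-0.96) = -4.65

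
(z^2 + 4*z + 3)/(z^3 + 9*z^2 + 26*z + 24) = (z + 1)/(z^2 + 6*z + 8)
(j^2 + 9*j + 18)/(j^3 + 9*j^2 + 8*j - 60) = (j + 3)/(j^2 + 3*j - 10)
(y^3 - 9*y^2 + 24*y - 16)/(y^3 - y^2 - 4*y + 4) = (y^2 - 8*y + 16)/(y^2 - 4)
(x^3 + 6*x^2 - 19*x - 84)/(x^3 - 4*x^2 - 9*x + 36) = (x + 7)/(x - 3)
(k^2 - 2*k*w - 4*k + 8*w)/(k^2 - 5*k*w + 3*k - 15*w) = (k^2 - 2*k*w - 4*k + 8*w)/(k^2 - 5*k*w + 3*k - 15*w)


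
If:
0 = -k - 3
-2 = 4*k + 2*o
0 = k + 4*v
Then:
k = -3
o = 5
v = 3/4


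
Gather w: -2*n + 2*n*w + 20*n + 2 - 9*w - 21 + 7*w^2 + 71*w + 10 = 18*n + 7*w^2 + w*(2*n + 62) - 9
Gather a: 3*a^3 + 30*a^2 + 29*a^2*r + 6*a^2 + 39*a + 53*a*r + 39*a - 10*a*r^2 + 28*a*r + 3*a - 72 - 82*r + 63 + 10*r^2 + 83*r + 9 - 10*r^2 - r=3*a^3 + a^2*(29*r + 36) + a*(-10*r^2 + 81*r + 81)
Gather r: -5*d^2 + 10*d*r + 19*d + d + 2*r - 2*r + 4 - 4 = -5*d^2 + 10*d*r + 20*d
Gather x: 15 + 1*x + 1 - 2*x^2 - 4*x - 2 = -2*x^2 - 3*x + 14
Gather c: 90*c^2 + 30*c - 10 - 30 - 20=90*c^2 + 30*c - 60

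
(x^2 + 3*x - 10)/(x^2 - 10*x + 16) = (x + 5)/(x - 8)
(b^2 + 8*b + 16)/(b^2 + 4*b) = (b + 4)/b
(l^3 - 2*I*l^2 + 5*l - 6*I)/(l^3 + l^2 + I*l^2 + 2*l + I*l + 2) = (l - 3*I)/(l + 1)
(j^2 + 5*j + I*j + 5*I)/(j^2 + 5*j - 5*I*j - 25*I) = (j + I)/(j - 5*I)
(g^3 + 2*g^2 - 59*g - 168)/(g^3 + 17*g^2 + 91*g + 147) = (g - 8)/(g + 7)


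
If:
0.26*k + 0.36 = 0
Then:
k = -1.38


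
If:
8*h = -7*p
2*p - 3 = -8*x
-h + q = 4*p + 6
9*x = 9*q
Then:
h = 35/24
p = -5/3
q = 19/24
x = 19/24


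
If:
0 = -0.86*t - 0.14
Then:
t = -0.16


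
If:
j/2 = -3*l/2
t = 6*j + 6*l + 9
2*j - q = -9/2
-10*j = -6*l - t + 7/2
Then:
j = 11/16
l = -11/48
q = 47/8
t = 47/4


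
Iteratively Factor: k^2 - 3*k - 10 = (k + 2)*(k - 5)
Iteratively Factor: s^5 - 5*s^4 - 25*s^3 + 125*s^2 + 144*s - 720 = (s - 5)*(s^4 - 25*s^2 + 144) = (s - 5)*(s + 3)*(s^3 - 3*s^2 - 16*s + 48) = (s - 5)*(s - 3)*(s + 3)*(s^2 - 16) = (s - 5)*(s - 3)*(s + 3)*(s + 4)*(s - 4)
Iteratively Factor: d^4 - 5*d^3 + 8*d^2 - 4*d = (d - 2)*(d^3 - 3*d^2 + 2*d) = (d - 2)^2*(d^2 - d) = d*(d - 2)^2*(d - 1)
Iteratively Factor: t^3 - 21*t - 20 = (t + 1)*(t^2 - t - 20) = (t - 5)*(t + 1)*(t + 4)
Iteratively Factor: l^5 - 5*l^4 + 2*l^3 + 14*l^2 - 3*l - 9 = (l - 1)*(l^4 - 4*l^3 - 2*l^2 + 12*l + 9) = (l - 3)*(l - 1)*(l^3 - l^2 - 5*l - 3) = (l - 3)*(l - 1)*(l + 1)*(l^2 - 2*l - 3) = (l - 3)*(l - 1)*(l + 1)^2*(l - 3)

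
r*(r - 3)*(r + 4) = r^3 + r^2 - 12*r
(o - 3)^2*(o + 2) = o^3 - 4*o^2 - 3*o + 18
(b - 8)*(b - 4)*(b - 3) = b^3 - 15*b^2 + 68*b - 96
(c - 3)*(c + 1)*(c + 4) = c^3 + 2*c^2 - 11*c - 12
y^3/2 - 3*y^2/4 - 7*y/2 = y*(y/2 + 1)*(y - 7/2)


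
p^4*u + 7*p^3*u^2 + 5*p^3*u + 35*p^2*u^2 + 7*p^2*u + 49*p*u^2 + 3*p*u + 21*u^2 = (p + 1)*(p + 3)*(p + 7*u)*(p*u + u)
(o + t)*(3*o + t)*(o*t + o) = 3*o^3*t + 3*o^3 + 4*o^2*t^2 + 4*o^2*t + o*t^3 + o*t^2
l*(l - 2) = l^2 - 2*l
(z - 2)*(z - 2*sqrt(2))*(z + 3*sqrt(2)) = z^3 - 2*z^2 + sqrt(2)*z^2 - 12*z - 2*sqrt(2)*z + 24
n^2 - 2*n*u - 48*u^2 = (n - 8*u)*(n + 6*u)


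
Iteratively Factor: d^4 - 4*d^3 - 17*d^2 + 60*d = (d + 4)*(d^3 - 8*d^2 + 15*d) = (d - 3)*(d + 4)*(d^2 - 5*d) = (d - 5)*(d - 3)*(d + 4)*(d)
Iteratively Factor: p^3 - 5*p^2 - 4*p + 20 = (p - 5)*(p^2 - 4) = (p - 5)*(p + 2)*(p - 2)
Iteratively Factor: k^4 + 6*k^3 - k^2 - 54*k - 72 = (k - 3)*(k^3 + 9*k^2 + 26*k + 24) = (k - 3)*(k + 2)*(k^2 + 7*k + 12) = (k - 3)*(k + 2)*(k + 3)*(k + 4)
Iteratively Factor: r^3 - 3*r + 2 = (r + 2)*(r^2 - 2*r + 1) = (r - 1)*(r + 2)*(r - 1)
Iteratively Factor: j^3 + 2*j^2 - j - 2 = (j + 1)*(j^2 + j - 2) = (j + 1)*(j + 2)*(j - 1)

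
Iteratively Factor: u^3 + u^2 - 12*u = (u)*(u^2 + u - 12) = u*(u - 3)*(u + 4)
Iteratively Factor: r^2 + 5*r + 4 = (r + 4)*(r + 1)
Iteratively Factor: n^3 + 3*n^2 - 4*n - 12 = (n + 3)*(n^2 - 4) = (n - 2)*(n + 3)*(n + 2)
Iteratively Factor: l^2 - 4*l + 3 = (l - 1)*(l - 3)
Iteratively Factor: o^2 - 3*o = (o - 3)*(o)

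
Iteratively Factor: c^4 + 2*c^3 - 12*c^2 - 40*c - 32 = (c + 2)*(c^3 - 12*c - 16) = (c + 2)^2*(c^2 - 2*c - 8) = (c + 2)^3*(c - 4)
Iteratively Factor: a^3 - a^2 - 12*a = (a + 3)*(a^2 - 4*a) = (a - 4)*(a + 3)*(a)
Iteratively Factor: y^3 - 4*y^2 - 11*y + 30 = (y - 5)*(y^2 + y - 6) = (y - 5)*(y - 2)*(y + 3)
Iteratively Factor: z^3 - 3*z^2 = (z - 3)*(z^2) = z*(z - 3)*(z)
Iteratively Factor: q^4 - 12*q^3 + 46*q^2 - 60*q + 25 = (q - 5)*(q^3 - 7*q^2 + 11*q - 5) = (q - 5)^2*(q^2 - 2*q + 1) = (q - 5)^2*(q - 1)*(q - 1)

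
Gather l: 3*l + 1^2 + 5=3*l + 6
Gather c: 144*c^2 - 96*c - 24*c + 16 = 144*c^2 - 120*c + 16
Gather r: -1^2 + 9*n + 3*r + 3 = 9*n + 3*r + 2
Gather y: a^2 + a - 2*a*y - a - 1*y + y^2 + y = a^2 - 2*a*y + y^2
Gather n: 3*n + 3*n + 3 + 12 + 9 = 6*n + 24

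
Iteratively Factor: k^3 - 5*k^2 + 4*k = (k)*(k^2 - 5*k + 4) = k*(k - 1)*(k - 4)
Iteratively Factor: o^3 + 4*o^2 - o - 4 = (o + 4)*(o^2 - 1) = (o + 1)*(o + 4)*(o - 1)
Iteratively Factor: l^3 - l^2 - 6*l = (l + 2)*(l^2 - 3*l) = l*(l + 2)*(l - 3)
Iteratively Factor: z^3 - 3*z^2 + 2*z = (z - 2)*(z^2 - z) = z*(z - 2)*(z - 1)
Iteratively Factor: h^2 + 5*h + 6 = (h + 3)*(h + 2)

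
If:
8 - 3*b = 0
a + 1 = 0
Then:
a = -1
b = 8/3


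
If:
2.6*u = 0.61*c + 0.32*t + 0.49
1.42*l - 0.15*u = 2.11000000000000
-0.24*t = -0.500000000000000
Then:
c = 4.26229508196721*u - 1.89617486338798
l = 0.105633802816901*u + 1.48591549295775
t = 2.08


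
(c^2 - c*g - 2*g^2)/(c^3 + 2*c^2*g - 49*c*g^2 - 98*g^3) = (c^2 - c*g - 2*g^2)/(c^3 + 2*c^2*g - 49*c*g^2 - 98*g^3)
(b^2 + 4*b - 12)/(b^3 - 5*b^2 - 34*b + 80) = (b + 6)/(b^2 - 3*b - 40)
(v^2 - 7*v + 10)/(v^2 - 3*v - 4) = (-v^2 + 7*v - 10)/(-v^2 + 3*v + 4)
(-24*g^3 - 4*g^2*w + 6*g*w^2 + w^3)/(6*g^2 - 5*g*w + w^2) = (12*g^2 + 8*g*w + w^2)/(-3*g + w)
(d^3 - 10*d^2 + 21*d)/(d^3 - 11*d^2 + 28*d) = (d - 3)/(d - 4)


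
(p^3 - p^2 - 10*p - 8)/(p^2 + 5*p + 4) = (p^2 - 2*p - 8)/(p + 4)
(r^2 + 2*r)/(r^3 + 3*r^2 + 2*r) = 1/(r + 1)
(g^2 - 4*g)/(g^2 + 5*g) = (g - 4)/(g + 5)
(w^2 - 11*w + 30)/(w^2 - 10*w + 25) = (w - 6)/(w - 5)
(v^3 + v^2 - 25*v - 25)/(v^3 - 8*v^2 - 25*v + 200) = (v + 1)/(v - 8)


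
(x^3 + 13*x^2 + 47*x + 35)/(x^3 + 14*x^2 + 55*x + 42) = (x + 5)/(x + 6)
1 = 1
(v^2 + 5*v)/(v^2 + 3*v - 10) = v/(v - 2)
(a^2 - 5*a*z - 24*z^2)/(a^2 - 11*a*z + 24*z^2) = (-a - 3*z)/(-a + 3*z)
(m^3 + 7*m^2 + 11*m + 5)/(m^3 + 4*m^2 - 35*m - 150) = (m^2 + 2*m + 1)/(m^2 - m - 30)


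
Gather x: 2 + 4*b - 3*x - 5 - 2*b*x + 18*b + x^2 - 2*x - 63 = 22*b + x^2 + x*(-2*b - 5) - 66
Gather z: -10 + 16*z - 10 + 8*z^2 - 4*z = 8*z^2 + 12*z - 20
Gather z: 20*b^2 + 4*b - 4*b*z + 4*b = 20*b^2 - 4*b*z + 8*b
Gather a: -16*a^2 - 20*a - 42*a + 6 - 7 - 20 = -16*a^2 - 62*a - 21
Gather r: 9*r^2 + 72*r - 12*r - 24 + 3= 9*r^2 + 60*r - 21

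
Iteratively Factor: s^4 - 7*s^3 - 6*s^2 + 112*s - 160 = (s + 4)*(s^3 - 11*s^2 + 38*s - 40) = (s - 5)*(s + 4)*(s^2 - 6*s + 8) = (s - 5)*(s - 2)*(s + 4)*(s - 4)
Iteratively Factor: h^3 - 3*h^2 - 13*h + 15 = (h - 1)*(h^2 - 2*h - 15) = (h - 1)*(h + 3)*(h - 5)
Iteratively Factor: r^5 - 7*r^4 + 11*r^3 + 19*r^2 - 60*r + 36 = (r - 2)*(r^4 - 5*r^3 + r^2 + 21*r - 18) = (r - 2)*(r + 2)*(r^3 - 7*r^2 + 15*r - 9) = (r - 2)*(r - 1)*(r + 2)*(r^2 - 6*r + 9) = (r - 3)*(r - 2)*(r - 1)*(r + 2)*(r - 3)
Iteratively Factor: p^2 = (p)*(p)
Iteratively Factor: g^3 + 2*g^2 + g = (g + 1)*(g^2 + g) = g*(g + 1)*(g + 1)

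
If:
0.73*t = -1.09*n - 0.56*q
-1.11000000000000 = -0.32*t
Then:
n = -0.513761467889908*q - 2.32310779816514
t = 3.47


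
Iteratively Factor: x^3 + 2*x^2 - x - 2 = (x + 1)*(x^2 + x - 2) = (x + 1)*(x + 2)*(x - 1)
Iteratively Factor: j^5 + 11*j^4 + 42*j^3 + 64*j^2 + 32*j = (j + 4)*(j^4 + 7*j^3 + 14*j^2 + 8*j) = (j + 2)*(j + 4)*(j^3 + 5*j^2 + 4*j) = (j + 1)*(j + 2)*(j + 4)*(j^2 + 4*j) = j*(j + 1)*(j + 2)*(j + 4)*(j + 4)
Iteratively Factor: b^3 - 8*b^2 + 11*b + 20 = (b - 5)*(b^2 - 3*b - 4) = (b - 5)*(b - 4)*(b + 1)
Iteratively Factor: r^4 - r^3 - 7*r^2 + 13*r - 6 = (r + 3)*(r^3 - 4*r^2 + 5*r - 2) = (r - 1)*(r + 3)*(r^2 - 3*r + 2) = (r - 2)*(r - 1)*(r + 3)*(r - 1)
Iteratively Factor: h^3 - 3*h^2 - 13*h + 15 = (h + 3)*(h^2 - 6*h + 5) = (h - 5)*(h + 3)*(h - 1)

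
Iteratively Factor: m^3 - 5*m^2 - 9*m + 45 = (m + 3)*(m^2 - 8*m + 15) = (m - 5)*(m + 3)*(m - 3)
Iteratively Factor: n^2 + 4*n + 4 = (n + 2)*(n + 2)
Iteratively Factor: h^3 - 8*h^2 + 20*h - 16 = (h - 2)*(h^2 - 6*h + 8) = (h - 2)^2*(h - 4)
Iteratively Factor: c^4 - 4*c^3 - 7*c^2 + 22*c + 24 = (c - 3)*(c^3 - c^2 - 10*c - 8) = (c - 3)*(c + 1)*(c^2 - 2*c - 8) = (c - 4)*(c - 3)*(c + 1)*(c + 2)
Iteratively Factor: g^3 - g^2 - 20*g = (g - 5)*(g^2 + 4*g) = (g - 5)*(g + 4)*(g)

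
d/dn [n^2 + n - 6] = 2*n + 1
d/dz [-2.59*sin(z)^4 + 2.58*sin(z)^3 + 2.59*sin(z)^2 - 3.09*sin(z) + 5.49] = 1.295*sin(4*z) - 1.155*cos(z) - 1.935*cos(3*z)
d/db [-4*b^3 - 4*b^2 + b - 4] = -12*b^2 - 8*b + 1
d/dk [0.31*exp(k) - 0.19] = 0.31*exp(k)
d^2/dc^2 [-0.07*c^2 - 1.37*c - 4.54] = -0.140000000000000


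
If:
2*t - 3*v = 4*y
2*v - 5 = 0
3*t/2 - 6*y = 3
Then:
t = 11/2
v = 5/2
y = 7/8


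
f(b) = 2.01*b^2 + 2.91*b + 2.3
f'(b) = 4.02*b + 2.91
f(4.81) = 62.80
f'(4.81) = 22.25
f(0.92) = 6.68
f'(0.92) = 6.61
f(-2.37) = 6.69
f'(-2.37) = -6.62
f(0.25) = 3.15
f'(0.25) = 3.92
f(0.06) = 2.48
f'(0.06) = 3.15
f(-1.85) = 3.80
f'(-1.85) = -4.53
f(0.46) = 4.06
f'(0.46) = 4.76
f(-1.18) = 1.66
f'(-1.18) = -1.83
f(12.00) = 326.66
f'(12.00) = 51.15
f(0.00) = 2.30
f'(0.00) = 2.91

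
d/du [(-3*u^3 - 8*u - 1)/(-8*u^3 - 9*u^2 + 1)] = (27*u^4 - 128*u^3 - 105*u^2 - 18*u - 8)/(64*u^6 + 144*u^5 + 81*u^4 - 16*u^3 - 18*u^2 + 1)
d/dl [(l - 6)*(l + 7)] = 2*l + 1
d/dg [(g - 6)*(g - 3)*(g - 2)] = 3*g^2 - 22*g + 36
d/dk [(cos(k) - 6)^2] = 2*(6 - cos(k))*sin(k)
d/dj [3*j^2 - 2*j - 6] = 6*j - 2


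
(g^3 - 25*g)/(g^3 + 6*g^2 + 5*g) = (g - 5)/(g + 1)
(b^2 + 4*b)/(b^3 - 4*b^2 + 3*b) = (b + 4)/(b^2 - 4*b + 3)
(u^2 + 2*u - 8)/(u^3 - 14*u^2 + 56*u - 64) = (u + 4)/(u^2 - 12*u + 32)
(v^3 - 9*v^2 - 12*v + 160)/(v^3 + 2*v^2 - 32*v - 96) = (v^2 - 13*v + 40)/(v^2 - 2*v - 24)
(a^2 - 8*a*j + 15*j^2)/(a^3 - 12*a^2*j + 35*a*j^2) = (a - 3*j)/(a*(a - 7*j))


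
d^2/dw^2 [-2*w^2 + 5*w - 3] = -4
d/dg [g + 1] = 1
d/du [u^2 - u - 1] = 2*u - 1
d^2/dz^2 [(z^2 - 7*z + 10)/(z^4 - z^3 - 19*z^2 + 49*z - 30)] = 2*(3*z^5 - 27*z^4 - 22*z^3 + 150*z^2 + 435*z - 1115)/(z^9 + 3*z^8 - 48*z^7 - 56*z^6 + 906*z^5 - 618*z^4 - 5768*z^3 + 13680*z^2 - 11475*z + 3375)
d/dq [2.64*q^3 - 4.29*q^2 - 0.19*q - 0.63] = 7.92*q^2 - 8.58*q - 0.19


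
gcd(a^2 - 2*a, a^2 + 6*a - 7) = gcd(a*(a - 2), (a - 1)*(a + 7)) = 1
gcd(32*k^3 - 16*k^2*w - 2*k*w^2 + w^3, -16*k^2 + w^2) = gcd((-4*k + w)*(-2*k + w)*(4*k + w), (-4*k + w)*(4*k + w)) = -16*k^2 + w^2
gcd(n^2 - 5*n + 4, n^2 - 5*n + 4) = n^2 - 5*n + 4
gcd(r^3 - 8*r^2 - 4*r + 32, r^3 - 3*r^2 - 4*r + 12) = r^2 - 4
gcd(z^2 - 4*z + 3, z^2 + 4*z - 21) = z - 3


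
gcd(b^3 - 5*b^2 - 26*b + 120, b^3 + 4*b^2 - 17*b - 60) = b^2 + b - 20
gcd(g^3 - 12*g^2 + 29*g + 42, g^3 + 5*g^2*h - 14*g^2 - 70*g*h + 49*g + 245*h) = g - 7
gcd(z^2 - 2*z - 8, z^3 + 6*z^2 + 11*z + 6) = z + 2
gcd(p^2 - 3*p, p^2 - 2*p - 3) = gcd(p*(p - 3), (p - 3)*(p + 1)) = p - 3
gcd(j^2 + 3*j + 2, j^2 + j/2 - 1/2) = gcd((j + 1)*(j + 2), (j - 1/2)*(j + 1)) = j + 1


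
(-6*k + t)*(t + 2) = -6*k*t - 12*k + t^2 + 2*t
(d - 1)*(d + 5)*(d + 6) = d^3 + 10*d^2 + 19*d - 30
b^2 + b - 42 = (b - 6)*(b + 7)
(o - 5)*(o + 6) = o^2 + o - 30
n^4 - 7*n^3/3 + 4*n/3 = n*(n - 2)*(n - 1)*(n + 2/3)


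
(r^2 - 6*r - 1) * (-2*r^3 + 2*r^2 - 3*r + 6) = -2*r^5 + 14*r^4 - 13*r^3 + 22*r^2 - 33*r - 6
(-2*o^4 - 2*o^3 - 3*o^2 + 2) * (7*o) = -14*o^5 - 14*o^4 - 21*o^3 + 14*o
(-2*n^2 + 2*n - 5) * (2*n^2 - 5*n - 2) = -4*n^4 + 14*n^3 - 16*n^2 + 21*n + 10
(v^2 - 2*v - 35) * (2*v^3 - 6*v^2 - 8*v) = 2*v^5 - 10*v^4 - 66*v^3 + 226*v^2 + 280*v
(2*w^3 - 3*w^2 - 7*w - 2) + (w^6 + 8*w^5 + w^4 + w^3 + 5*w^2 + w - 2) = w^6 + 8*w^5 + w^4 + 3*w^3 + 2*w^2 - 6*w - 4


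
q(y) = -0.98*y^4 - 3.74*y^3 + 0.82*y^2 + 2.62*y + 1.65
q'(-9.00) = 1936.72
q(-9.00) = -3658.83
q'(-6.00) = 435.58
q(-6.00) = -446.79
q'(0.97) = -9.92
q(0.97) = 0.68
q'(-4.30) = 99.78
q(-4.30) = -32.14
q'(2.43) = -115.90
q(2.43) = -74.98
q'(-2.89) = -1.21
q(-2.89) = 22.84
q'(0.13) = 2.63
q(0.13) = 2.00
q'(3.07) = -211.52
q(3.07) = -177.85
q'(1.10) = -14.37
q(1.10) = -0.89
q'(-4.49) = 123.89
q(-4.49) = -53.34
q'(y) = -3.92*y^3 - 11.22*y^2 + 1.64*y + 2.62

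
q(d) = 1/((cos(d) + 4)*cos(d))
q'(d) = sin(d)/((cos(d) + 4)*cos(d)^2) + sin(d)/((cos(d) + 4)^2*cos(d)) = 2*(cos(d) + 2)*sin(d)/((cos(d) + 4)^2*cos(d)^2)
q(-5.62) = 0.27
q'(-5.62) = 0.24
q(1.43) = 1.72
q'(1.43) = 12.55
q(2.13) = -0.54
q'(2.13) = 0.74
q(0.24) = 0.21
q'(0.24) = 0.06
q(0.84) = 0.32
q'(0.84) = 0.41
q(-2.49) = -0.39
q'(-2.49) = -0.23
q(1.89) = -0.86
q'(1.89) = 2.39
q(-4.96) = 0.96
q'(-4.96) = 4.02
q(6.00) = 0.21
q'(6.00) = -0.07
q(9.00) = -0.36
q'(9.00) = 0.11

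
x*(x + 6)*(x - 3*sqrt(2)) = x^3 - 3*sqrt(2)*x^2 + 6*x^2 - 18*sqrt(2)*x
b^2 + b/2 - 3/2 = (b - 1)*(b + 3/2)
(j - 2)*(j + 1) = j^2 - j - 2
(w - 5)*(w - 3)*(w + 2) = w^3 - 6*w^2 - w + 30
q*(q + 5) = q^2 + 5*q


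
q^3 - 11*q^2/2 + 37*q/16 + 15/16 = (q - 5)*(q - 3/4)*(q + 1/4)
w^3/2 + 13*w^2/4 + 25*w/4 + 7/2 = (w/2 + 1)*(w + 1)*(w + 7/2)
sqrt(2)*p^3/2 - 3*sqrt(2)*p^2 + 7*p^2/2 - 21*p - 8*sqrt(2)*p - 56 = (p - 8)*(p + 7*sqrt(2)/2)*(sqrt(2)*p/2 + sqrt(2))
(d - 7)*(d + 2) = d^2 - 5*d - 14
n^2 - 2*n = n*(n - 2)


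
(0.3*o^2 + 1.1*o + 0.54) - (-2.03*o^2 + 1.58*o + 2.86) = 2.33*o^2 - 0.48*o - 2.32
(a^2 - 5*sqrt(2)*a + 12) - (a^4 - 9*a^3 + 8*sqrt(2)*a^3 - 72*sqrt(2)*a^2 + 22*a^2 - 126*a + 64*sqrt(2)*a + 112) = -a^4 - 8*sqrt(2)*a^3 + 9*a^3 - 21*a^2 + 72*sqrt(2)*a^2 - 69*sqrt(2)*a + 126*a - 100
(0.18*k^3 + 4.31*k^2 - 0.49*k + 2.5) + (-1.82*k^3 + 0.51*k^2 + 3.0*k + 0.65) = -1.64*k^3 + 4.82*k^2 + 2.51*k + 3.15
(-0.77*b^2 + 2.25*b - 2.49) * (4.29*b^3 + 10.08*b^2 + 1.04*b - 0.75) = -3.3033*b^5 + 1.8909*b^4 + 11.1971*b^3 - 22.1817*b^2 - 4.2771*b + 1.8675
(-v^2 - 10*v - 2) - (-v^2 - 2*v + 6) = -8*v - 8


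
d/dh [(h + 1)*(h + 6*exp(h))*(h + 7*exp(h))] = 13*h^2*exp(h) + 3*h^2 + 84*h*exp(2*h) + 39*h*exp(h) + 2*h + 126*exp(2*h) + 13*exp(h)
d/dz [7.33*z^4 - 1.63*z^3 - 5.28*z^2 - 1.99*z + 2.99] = 29.32*z^3 - 4.89*z^2 - 10.56*z - 1.99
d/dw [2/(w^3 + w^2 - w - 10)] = 2*(-3*w^2 - 2*w + 1)/(w^3 + w^2 - w - 10)^2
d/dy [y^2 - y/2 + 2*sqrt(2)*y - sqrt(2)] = 2*y - 1/2 + 2*sqrt(2)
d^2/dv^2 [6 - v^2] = -2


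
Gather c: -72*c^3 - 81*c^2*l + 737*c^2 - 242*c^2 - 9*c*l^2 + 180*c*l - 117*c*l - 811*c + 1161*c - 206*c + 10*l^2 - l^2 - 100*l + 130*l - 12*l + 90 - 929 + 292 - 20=-72*c^3 + c^2*(495 - 81*l) + c*(-9*l^2 + 63*l + 144) + 9*l^2 + 18*l - 567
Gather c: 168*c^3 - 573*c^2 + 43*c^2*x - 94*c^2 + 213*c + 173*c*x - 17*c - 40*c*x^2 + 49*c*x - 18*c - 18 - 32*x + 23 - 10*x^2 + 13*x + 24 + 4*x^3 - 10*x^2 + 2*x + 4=168*c^3 + c^2*(43*x - 667) + c*(-40*x^2 + 222*x + 178) + 4*x^3 - 20*x^2 - 17*x + 33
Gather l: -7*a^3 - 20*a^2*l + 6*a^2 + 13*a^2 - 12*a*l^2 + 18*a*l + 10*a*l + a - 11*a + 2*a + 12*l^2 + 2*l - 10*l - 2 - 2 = -7*a^3 + 19*a^2 - 8*a + l^2*(12 - 12*a) + l*(-20*a^2 + 28*a - 8) - 4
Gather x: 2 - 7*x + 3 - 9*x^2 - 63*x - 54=-9*x^2 - 70*x - 49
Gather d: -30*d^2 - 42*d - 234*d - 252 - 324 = -30*d^2 - 276*d - 576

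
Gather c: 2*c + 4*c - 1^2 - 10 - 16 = 6*c - 27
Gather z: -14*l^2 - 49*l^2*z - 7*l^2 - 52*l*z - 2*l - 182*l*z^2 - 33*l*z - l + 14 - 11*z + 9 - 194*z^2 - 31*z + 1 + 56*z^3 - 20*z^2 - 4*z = -21*l^2 - 3*l + 56*z^3 + z^2*(-182*l - 214) + z*(-49*l^2 - 85*l - 46) + 24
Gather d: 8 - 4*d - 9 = -4*d - 1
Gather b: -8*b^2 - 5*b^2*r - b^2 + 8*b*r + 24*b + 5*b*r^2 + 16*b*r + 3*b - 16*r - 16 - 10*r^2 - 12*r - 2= b^2*(-5*r - 9) + b*(5*r^2 + 24*r + 27) - 10*r^2 - 28*r - 18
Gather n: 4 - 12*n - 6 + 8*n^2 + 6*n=8*n^2 - 6*n - 2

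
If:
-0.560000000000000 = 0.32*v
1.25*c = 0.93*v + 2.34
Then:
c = 0.57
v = -1.75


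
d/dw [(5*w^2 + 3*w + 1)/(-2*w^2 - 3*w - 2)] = (-9*w^2 - 16*w - 3)/(4*w^4 + 12*w^3 + 17*w^2 + 12*w + 4)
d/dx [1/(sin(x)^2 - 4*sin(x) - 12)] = 2*(2 - sin(x))*cos(x)/((sin(x) - 6)^2*(sin(x) + 2)^2)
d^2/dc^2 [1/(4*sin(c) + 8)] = (2*sin(c) + cos(c)^2 + 1)/(4*(sin(c) + 2)^3)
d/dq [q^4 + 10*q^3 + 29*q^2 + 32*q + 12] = 4*q^3 + 30*q^2 + 58*q + 32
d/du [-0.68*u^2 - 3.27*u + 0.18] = -1.36*u - 3.27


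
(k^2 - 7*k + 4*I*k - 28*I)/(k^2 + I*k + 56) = (k^2 + k*(-7 + 4*I) - 28*I)/(k^2 + I*k + 56)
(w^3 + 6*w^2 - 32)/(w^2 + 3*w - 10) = (w^2 + 8*w + 16)/(w + 5)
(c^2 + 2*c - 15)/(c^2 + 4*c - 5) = (c - 3)/(c - 1)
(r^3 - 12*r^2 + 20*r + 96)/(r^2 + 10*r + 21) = (r^3 - 12*r^2 + 20*r + 96)/(r^2 + 10*r + 21)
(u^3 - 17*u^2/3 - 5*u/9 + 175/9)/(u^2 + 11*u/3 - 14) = (3*u^2 - 10*u - 25)/(3*(u + 6))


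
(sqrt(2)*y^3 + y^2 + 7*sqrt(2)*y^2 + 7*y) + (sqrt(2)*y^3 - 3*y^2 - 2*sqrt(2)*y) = 2*sqrt(2)*y^3 - 2*y^2 + 7*sqrt(2)*y^2 - 2*sqrt(2)*y + 7*y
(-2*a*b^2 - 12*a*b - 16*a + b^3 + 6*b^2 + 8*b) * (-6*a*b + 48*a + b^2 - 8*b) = 12*a^2*b^3 - 24*a^2*b^2 - 480*a^2*b - 768*a^2 - 8*a*b^4 + 16*a*b^3 + 320*a*b^2 + 512*a*b + b^5 - 2*b^4 - 40*b^3 - 64*b^2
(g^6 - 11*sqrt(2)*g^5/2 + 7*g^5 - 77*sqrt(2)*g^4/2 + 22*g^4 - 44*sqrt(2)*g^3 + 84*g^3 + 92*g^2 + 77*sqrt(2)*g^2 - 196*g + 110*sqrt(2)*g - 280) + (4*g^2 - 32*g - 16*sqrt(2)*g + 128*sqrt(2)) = g^6 - 11*sqrt(2)*g^5/2 + 7*g^5 - 77*sqrt(2)*g^4/2 + 22*g^4 - 44*sqrt(2)*g^3 + 84*g^3 + 96*g^2 + 77*sqrt(2)*g^2 - 228*g + 94*sqrt(2)*g - 280 + 128*sqrt(2)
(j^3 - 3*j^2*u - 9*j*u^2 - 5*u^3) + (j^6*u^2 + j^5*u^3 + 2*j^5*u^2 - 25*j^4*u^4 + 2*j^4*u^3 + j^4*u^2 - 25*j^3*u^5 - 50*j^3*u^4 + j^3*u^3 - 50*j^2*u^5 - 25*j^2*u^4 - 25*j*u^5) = j^6*u^2 + j^5*u^3 + 2*j^5*u^2 - 25*j^4*u^4 + 2*j^4*u^3 + j^4*u^2 - 25*j^3*u^5 - 50*j^3*u^4 + j^3*u^3 + j^3 - 50*j^2*u^5 - 25*j^2*u^4 - 3*j^2*u - 25*j*u^5 - 9*j*u^2 - 5*u^3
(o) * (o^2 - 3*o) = o^3 - 3*o^2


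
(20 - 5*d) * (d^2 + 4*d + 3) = -5*d^3 + 65*d + 60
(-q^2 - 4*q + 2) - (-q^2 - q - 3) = 5 - 3*q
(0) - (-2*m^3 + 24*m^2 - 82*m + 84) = 2*m^3 - 24*m^2 + 82*m - 84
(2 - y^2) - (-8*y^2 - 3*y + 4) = 7*y^2 + 3*y - 2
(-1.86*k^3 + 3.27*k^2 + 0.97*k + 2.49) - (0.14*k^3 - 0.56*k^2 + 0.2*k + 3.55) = -2.0*k^3 + 3.83*k^2 + 0.77*k - 1.06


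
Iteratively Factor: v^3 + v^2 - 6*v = (v)*(v^2 + v - 6) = v*(v + 3)*(v - 2)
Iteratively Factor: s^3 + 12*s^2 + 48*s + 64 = (s + 4)*(s^2 + 8*s + 16) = (s + 4)^2*(s + 4)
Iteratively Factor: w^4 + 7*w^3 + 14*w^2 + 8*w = (w + 1)*(w^3 + 6*w^2 + 8*w) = (w + 1)*(w + 2)*(w^2 + 4*w) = w*(w + 1)*(w + 2)*(w + 4)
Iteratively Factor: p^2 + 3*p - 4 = (p - 1)*(p + 4)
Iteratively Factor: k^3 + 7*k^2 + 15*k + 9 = (k + 3)*(k^2 + 4*k + 3) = (k + 3)^2*(k + 1)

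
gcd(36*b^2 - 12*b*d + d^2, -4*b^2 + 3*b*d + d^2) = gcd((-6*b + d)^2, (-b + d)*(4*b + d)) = 1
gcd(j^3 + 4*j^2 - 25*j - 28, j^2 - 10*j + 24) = j - 4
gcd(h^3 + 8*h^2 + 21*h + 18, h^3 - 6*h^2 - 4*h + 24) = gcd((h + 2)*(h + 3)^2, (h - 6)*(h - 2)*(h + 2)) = h + 2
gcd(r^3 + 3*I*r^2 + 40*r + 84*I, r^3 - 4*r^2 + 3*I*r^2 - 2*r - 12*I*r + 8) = r + 2*I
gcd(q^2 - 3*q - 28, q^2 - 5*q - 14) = q - 7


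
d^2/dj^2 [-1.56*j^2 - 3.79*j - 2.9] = -3.12000000000000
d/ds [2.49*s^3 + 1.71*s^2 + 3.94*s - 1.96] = 7.47*s^2 + 3.42*s + 3.94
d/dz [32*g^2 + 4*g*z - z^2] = 4*g - 2*z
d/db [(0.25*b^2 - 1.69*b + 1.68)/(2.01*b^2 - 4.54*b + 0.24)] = (2.2619*b^2 - 6.6336*b + 7.2216)/(4.0401*b^4 - 18.2508*b^3 + 21.5764*b^2 - 2.1792*b + 0.0576)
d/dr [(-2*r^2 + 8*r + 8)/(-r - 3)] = 2*(r^2 + 6*r - 8)/(r^2 + 6*r + 9)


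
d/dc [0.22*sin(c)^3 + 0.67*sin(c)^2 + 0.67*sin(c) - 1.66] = (0.66*sin(c)^2 + 1.34*sin(c) + 0.67)*cos(c)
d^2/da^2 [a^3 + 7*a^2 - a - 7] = 6*a + 14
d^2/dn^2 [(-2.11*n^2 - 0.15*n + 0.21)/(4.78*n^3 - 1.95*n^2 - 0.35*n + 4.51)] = (-96.4202479999999*n^6 - 20.56356*n^5 + 44.786688*n^4 + 606.736352*n^3 - 69.85116*n^2 - 34.217928*n - 82.563632)/(109.215352*n^9 - 133.66314*n^8 + 30.53703*n^7 + 321.298077*n^6 - 254.462235*n^5 + 5.45981999999999*n^4 + 310.102609*n^3 - 117.33216*n^2 - 21.357105*n + 91.733851)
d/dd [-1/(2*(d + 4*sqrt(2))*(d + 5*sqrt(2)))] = (d + 9*sqrt(2)/2)/((d + 4*sqrt(2))^2*(d + 5*sqrt(2))^2)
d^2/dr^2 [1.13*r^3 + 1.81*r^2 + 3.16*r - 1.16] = 6.78*r + 3.62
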